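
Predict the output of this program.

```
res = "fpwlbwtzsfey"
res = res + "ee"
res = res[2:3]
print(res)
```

+ 'ee' → 'fpwlbwtzsfeyee'
slice [2:3] → 'w'

w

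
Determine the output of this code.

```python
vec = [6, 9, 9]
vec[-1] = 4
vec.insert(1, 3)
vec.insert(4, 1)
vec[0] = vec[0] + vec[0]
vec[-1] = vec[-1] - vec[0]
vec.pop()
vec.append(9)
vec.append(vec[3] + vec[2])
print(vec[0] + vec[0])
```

vec[-1] = 4 → [6, 9, 4]
insert 3 at 1 → [6, 3, 9, 4]
insert 1 at 4 → [6, 3, 9, 4, 1]
vec[0] = vec[0]+vec[0] = 6+6 = 12 → [12, 3, 9, 4, 1]
vec[-1] = vec[-1]-vec[0] = 1-12 = -11 → [12, 3, 9, 4, -11]
pop() removes -11 → [12, 3, 9, 4]
append 9 → [12, 3, 9, 4, 9]
append vec[3]+vec[2] = 4+9 = 13 → [12, 3, 9, 4, 9, 13]
vec[0]+vec[0] = 12+12 = 24

24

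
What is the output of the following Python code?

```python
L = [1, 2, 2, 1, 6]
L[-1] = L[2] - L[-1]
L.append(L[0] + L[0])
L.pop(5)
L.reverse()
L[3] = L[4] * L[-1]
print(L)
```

[-4, 1, 2, 1, 1]

L[-1] = L[2]-L[-1] = 2-6 = -4 → [1, 2, 2, 1, -4]
append L[0]+L[0] = 1+1 = 2 → [1, 2, 2, 1, -4, 2]
pop(5) removes 2 → [1, 2, 2, 1, -4]
reverse → [-4, 1, 2, 2, 1]
L[3] = L[4]*L[-1] = 1*1 = 1 → [-4, 1, 2, 1, 1]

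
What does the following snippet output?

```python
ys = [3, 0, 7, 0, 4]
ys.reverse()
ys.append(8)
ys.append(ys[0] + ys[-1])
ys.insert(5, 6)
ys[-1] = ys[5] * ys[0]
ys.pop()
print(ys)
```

reverse → [4, 0, 7, 0, 3]
append 8 → [4, 0, 7, 0, 3, 8]
append ys[0]+ys[-1] = 4+8 = 12 → [4, 0, 7, 0, 3, 8, 12]
insert 6 at 5 → [4, 0, 7, 0, 3, 6, 8, 12]
ys[-1] = ys[5]*ys[0] = 6*4 = 24 → [4, 0, 7, 0, 3, 6, 8, 24]
pop() removes 24 → [4, 0, 7, 0, 3, 6, 8]

[4, 0, 7, 0, 3, 6, 8]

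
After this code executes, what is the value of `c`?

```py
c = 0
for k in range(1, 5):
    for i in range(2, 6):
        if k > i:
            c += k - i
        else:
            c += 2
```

30

k=1,i=2: not 1>2, c = 0+2 = 2
k=1,i=3: not 1>3, c = 2+2 = 4
k=1,i=4: not 1>4, c = 4+2 = 6
k=1,i=5: not 1>5, c = 6+2 = 8
k=2,i=2: not 2>2, c = 8+2 = 10
k=2,i=3: not 2>3, c = 10+2 = 12
k=2,i=4: not 2>4, c = 12+2 = 14
k=2,i=5: not 2>5, c = 14+2 = 16
k=3,i=2: 3>2, c = 16+1 = 17
k=3,i=3: not 3>3, c = 17+2 = 19
k=3,i=4: not 3>4, c = 19+2 = 21
k=3,i=5: not 3>5, c = 21+2 = 23
k=4,i=2: 4>2, c = 23+2 = 25
k=4,i=3: 4>3, c = 25+1 = 26
k=4,i=4: not 4>4, c = 26+2 = 28
k=4,i=5: not 4>5, c = 28+2 = 30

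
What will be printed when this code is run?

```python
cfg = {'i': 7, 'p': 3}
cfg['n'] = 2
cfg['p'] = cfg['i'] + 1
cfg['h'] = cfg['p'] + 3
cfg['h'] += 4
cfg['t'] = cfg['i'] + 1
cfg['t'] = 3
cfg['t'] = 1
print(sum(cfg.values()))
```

33

cfg['n'] = 2 → {'i': 7, 'p': 3, 'n': 2}
cfg['p'] = cfg['i']+1 = 8 → {'i': 7, 'p': 8, 'n': 2}
cfg['h'] = cfg['p']+3 = 11 → {'i': 7, 'p': 8, 'n': 2, 'h': 11}
cfg['h'] = 11+4 = 15 → {'i': 7, 'p': 8, 'n': 2, 'h': 15}
cfg['t'] = cfg['i']+1 = 8 → {'i': 7, 'p': 8, 'n': 2, 'h': 15, 't': 8}
cfg['t'] = 3 → {'i': 7, 'p': 8, 'n': 2, 'h': 15, 't': 3}
cfg['t'] = 1 → {'i': 7, 'p': 8, 'n': 2, 'h': 15, 't': 1}
sum of values = 33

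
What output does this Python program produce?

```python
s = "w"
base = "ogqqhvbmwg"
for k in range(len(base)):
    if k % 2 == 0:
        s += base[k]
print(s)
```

woqhbw

k=0: add 'o' → 'wo'
k=1: skip
k=2: add 'q' → 'woq'
k=3: skip
k=4: add 'h' → 'woqh'
k=5: skip
k=6: add 'b' → 'woqhb'
k=7: skip
k=8: add 'w' → 'woqhbw'
k=9: skip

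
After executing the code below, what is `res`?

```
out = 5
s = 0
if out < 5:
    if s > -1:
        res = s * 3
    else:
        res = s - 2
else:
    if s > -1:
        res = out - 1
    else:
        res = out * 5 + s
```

4

out=5, s=0
out < 5 is False; s > -1 is True
→ res = out - 1 = 4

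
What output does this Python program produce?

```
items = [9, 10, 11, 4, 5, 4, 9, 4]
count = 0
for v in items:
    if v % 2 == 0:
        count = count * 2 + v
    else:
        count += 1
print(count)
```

v=9: not even, count = 0+1 = 1
v=10: even, count = 1*2+10 = 12
v=11: not even, count = 12+1 = 13
v=4: even, count = 13*2+4 = 30
v=5: not even, count = 30+1 = 31
v=4: even, count = 31*2+4 = 66
v=9: not even, count = 66+1 = 67
v=4: even, count = 67*2+4 = 138

138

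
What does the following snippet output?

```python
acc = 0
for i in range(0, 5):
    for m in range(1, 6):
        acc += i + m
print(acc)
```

125

i=0,m=1: acc = 0+1 = 1
i=0,m=2: acc = 1+2 = 3
i=0,m=3: acc = 3+3 = 6
i=0,m=4: acc = 6+4 = 10
i=0,m=5: acc = 10+5 = 15
i=1,m=1: acc = 15+2 = 17
i=1,m=2: acc = 17+3 = 20
i=1,m=3: acc = 20+4 = 24
i=1,m=4: acc = 24+5 = 29
i=1,m=5: acc = 29+6 = 35
i=2,m=1: acc = 35+3 = 38
i=2,m=2: acc = 38+4 = 42
i=2,m=3: acc = 42+5 = 47
i=2,m=4: acc = 47+6 = 53
i=2,m=5: acc = 53+7 = 60
i=3,m=1: acc = 60+4 = 64
i=3,m=2: acc = 64+5 = 69
i=3,m=3: acc = 69+6 = 75
i=3,m=4: acc = 75+7 = 82
i=3,m=5: acc = 82+8 = 90
i=4,m=1: acc = 90+5 = 95
i=4,m=2: acc = 95+6 = 101
i=4,m=3: acc = 101+7 = 108
i=4,m=4: acc = 108+8 = 116
i=4,m=5: acc = 116+9 = 125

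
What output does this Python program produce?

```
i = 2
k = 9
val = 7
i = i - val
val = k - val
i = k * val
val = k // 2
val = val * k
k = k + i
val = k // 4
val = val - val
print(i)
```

i = 2-7 = -5
val = 9-7 = 2
i = 9*2 = 18
val = 9//2 = 4
val = 4*9 = 36
k = 9+18 = 27
val = 27//4 = 6
val = 6-6 = 0

18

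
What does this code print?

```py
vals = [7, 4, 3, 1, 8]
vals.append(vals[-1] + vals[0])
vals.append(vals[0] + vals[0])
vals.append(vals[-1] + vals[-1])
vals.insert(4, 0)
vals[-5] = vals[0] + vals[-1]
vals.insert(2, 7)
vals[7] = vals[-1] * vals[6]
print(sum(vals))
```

append vals[-1]+vals[0] = 8+7 = 15 → [7, 4, 3, 1, 8, 15]
append vals[0]+vals[0] = 7+7 = 14 → [7, 4, 3, 1, 8, 15, 14]
append vals[-1]+vals[-1] = 14+14 = 28 → [7, 4, 3, 1, 8, 15, 14, 28]
insert 0 at 4 → [7, 4, 3, 1, 0, 8, 15, 14, 28]
vals[-5] = vals[0]+vals[-1] = 7+28 = 35 → [7, 4, 3, 1, 35, 8, 15, 14, 28]
insert 7 at 2 → [7, 4, 7, 3, 1, 35, 8, 15, 14, 28]
vals[7] = vals[-1]*vals[6] = 28*8 = 224 → [7, 4, 7, 3, 1, 35, 8, 224, 14, 28]
sum = 331

331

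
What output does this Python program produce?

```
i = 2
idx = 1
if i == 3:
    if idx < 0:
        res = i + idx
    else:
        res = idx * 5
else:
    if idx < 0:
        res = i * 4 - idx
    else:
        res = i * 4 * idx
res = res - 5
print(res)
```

i=2, idx=1
i == 3 is False; idx < 0 is False
→ res = i * 4 * idx = 8
res = 8-5 = 3

3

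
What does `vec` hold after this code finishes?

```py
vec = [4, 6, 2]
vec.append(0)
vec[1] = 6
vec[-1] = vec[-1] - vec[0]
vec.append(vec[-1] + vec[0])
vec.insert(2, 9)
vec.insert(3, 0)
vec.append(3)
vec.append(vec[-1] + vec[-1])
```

append 0 → [4, 6, 2, 0]
vec[1] = 6 → [4, 6, 2, 0]
vec[-1] = vec[-1]-vec[0] = 0-4 = -4 → [4, 6, 2, -4]
append vec[-1]+vec[0] = (-4)+4 = 0 → [4, 6, 2, -4, 0]
insert 9 at 2 → [4, 6, 9, 2, -4, 0]
insert 0 at 3 → [4, 6, 9, 0, 2, -4, 0]
append 3 → [4, 6, 9, 0, 2, -4, 0, 3]
append vec[-1]+vec[-1] = 3+3 = 6 → [4, 6, 9, 0, 2, -4, 0, 3, 6]

[4, 6, 9, 0, 2, -4, 0, 3, 6]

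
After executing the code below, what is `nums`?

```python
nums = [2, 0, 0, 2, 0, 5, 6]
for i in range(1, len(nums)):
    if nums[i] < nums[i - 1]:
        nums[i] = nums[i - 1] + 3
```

i=1: 0<2, nums[1] = 2+3 = 5 → [2, 5, 0, 2, 0, 5, 6]
i=2: 0<5, nums[2] = 5+3 = 8 → [2, 5, 8, 2, 0, 5, 6]
i=3: 2<8, nums[3] = 8+3 = 11 → [2, 5, 8, 11, 0, 5, 6]
i=4: 0<11, nums[4] = 11+3 = 14 → [2, 5, 8, 11, 14, 5, 6]
i=5: 5<14, nums[5] = 14+3 = 17 → [2, 5, 8, 11, 14, 17, 6]
i=6: 6<17, nums[6] = 17+3 = 20 → [2, 5, 8, 11, 14, 17, 20]

[2, 5, 8, 11, 14, 17, 20]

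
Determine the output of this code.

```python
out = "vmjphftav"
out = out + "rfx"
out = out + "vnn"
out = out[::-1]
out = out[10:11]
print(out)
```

h

+ 'rfx' → 'vmjphftavrfx'
+ 'vnn' → 'vmjphftavrfxvnn'
reverse → 'nnvxfrvatfhpjmv'
slice [10:11] → 'h'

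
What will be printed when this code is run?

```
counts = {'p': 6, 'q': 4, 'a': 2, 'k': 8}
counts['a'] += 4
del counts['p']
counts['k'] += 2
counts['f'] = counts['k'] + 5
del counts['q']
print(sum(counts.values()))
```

counts['a'] = 2+4 = 6 → {'p': 6, 'q': 4, 'a': 6, 'k': 8}
del 'p' → {'q': 4, 'a': 6, 'k': 8}
counts['k'] = 8+2 = 10 → {'q': 4, 'a': 6, 'k': 10}
counts['f'] = counts['k']+5 = 15 → {'q': 4, 'a': 6, 'k': 10, 'f': 15}
del 'q' → {'a': 6, 'k': 10, 'f': 15}
sum of values = 31

31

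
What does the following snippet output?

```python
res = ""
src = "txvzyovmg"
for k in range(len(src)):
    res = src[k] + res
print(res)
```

k=0: prepend 't' → 't'
k=1: prepend 'x' → 'xt'
k=2: prepend 'v' → 'vxt'
k=3: prepend 'z' → 'zvxt'
k=4: prepend 'y' → 'yzvxt'
k=5: prepend 'o' → 'oyzvxt'
k=6: prepend 'v' → 'voyzvxt'
k=7: prepend 'm' → 'mvoyzvxt'
k=8: prepend 'g' → 'gmvoyzvxt'

gmvoyzvxt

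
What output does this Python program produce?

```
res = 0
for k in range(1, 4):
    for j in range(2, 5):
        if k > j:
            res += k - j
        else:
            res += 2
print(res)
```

k=1,j=2: not 1>2, res = 0+2 = 2
k=1,j=3: not 1>3, res = 2+2 = 4
k=1,j=4: not 1>4, res = 4+2 = 6
k=2,j=2: not 2>2, res = 6+2 = 8
k=2,j=3: not 2>3, res = 8+2 = 10
k=2,j=4: not 2>4, res = 10+2 = 12
k=3,j=2: 3>2, res = 12+1 = 13
k=3,j=3: not 3>3, res = 13+2 = 15
k=3,j=4: not 3>4, res = 15+2 = 17

17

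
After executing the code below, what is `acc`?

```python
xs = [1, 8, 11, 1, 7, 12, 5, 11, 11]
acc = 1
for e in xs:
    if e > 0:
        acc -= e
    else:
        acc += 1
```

-66

e=1: >0, acc = 1-1 = 0
e=8: >0, acc = 0-8 = -8
e=11: >0, acc = (-8)-11 = -19
e=1: >0, acc = (-19)-1 = -20
e=7: >0, acc = (-20)-7 = -27
e=12: >0, acc = (-27)-12 = -39
e=5: >0, acc = (-39)-5 = -44
e=11: >0, acc = (-44)-11 = -55
e=11: >0, acc = (-55)-11 = -66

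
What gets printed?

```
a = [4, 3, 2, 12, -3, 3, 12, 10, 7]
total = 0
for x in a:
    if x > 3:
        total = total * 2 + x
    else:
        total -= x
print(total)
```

x=4: >3, total = 0*2+4 = 4
x=3: not >3, total = 4-3 = 1
x=2: not >3, total = 1-2 = -1
x=12: >3, total = (-1)*2+12 = 10
x=-3: not >3, total = 10-(-3) = 13
x=3: not >3, total = 13-3 = 10
x=12: >3, total = 10*2+12 = 32
x=10: >3, total = 32*2+10 = 74
x=7: >3, total = 74*2+7 = 155

155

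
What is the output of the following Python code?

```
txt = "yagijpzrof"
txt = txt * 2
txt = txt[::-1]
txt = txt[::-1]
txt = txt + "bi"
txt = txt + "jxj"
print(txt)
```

repeat ×2 → 'yagijpzrofyagijpzrof'
reverse → 'forzpjigayforzpjigay'
reverse → 'yagijpzrofyagijpzrof'
+ 'bi' → 'yagijpzrofyagijpzrofbi'
+ 'jxj' → 'yagijpzrofyagijpzrofbijxj'

yagijpzrofyagijpzrofbijxj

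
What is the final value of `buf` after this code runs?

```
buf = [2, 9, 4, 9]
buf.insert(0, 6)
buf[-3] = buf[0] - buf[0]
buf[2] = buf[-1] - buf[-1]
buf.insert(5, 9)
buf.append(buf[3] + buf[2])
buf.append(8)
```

insert 6 at 0 → [6, 2, 9, 4, 9]
buf[-3] = buf[0]-buf[0] = 6-6 = 0 → [6, 2, 0, 4, 9]
buf[2] = buf[-1]-buf[-1] = 9-9 = 0 → [6, 2, 0, 4, 9]
insert 9 at 5 → [6, 2, 0, 4, 9, 9]
append buf[3]+buf[2] = 4+0 = 4 → [6, 2, 0, 4, 9, 9, 4]
append 8 → [6, 2, 0, 4, 9, 9, 4, 8]

[6, 2, 0, 4, 9, 9, 4, 8]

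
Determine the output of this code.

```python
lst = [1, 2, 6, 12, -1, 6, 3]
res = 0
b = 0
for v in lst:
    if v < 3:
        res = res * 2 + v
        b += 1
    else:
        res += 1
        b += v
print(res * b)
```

390

v=1: <3, res = 0*2+1 = 1; b=1
v=2: <3, res = 1*2+2 = 4; b=2
v=6: not <3, res = 4+1 = 5; b=8
v=12: not <3, res = 5+1 = 6; b=20
v=-1: <3, res = 6*2+(-1) = 11; b=21
v=6: not <3, res = 11+1 = 12; b=27
v=3: not <3, res = 12+1 = 13; b=30
res*b = 13*30 = 390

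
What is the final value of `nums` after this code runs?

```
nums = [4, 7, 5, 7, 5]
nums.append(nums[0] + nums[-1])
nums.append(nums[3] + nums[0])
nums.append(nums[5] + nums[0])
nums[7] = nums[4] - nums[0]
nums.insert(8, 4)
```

[4, 7, 5, 7, 5, 9, 11, 1, 4]

append nums[0]+nums[-1] = 4+5 = 9 → [4, 7, 5, 7, 5, 9]
append nums[3]+nums[0] = 7+4 = 11 → [4, 7, 5, 7, 5, 9, 11]
append nums[5]+nums[0] = 9+4 = 13 → [4, 7, 5, 7, 5, 9, 11, 13]
nums[7] = nums[4]-nums[0] = 5-4 = 1 → [4, 7, 5, 7, 5, 9, 11, 1]
insert 4 at 8 → [4, 7, 5, 7, 5, 9, 11, 1, 4]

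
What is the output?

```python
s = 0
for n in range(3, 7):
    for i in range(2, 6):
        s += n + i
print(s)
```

n=3,i=2: s = 0+5 = 5
n=3,i=3: s = 5+6 = 11
n=3,i=4: s = 11+7 = 18
n=3,i=5: s = 18+8 = 26
n=4,i=2: s = 26+6 = 32
n=4,i=3: s = 32+7 = 39
n=4,i=4: s = 39+8 = 47
n=4,i=5: s = 47+9 = 56
n=5,i=2: s = 56+7 = 63
n=5,i=3: s = 63+8 = 71
n=5,i=4: s = 71+9 = 80
n=5,i=5: s = 80+10 = 90
n=6,i=2: s = 90+8 = 98
n=6,i=3: s = 98+9 = 107
n=6,i=4: s = 107+10 = 117
n=6,i=5: s = 117+11 = 128

128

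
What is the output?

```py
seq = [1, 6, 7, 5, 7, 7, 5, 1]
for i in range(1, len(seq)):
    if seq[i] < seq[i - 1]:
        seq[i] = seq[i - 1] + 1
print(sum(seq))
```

i=1: 6>=1, unchanged → [1, 6, 7, 5, 7, 7, 5, 1]
i=2: 7>=6, unchanged → [1, 6, 7, 5, 7, 7, 5, 1]
i=3: 5<7, seq[3] = 7+1 = 8 → [1, 6, 7, 8, 7, 7, 5, 1]
i=4: 7<8, seq[4] = 8+1 = 9 → [1, 6, 7, 8, 9, 7, 5, 1]
i=5: 7<9, seq[5] = 9+1 = 10 → [1, 6, 7, 8, 9, 10, 5, 1]
i=6: 5<10, seq[6] = 10+1 = 11 → [1, 6, 7, 8, 9, 10, 11, 1]
i=7: 1<11, seq[7] = 11+1 = 12 → [1, 6, 7, 8, 9, 10, 11, 12]
sum = 64

64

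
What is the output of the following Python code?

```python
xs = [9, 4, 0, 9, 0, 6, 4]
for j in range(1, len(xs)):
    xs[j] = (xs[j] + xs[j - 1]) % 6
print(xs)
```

[9, 1, 1, 4, 4, 4, 2]

j=1: xs[1] = (4+9)%6 = 1 → [9, 1, 0, 9, 0, 6, 4]
j=2: xs[2] = (0+1)%6 = 1 → [9, 1, 1, 9, 0, 6, 4]
j=3: xs[3] = (9+1)%6 = 4 → [9, 1, 1, 4, 0, 6, 4]
j=4: xs[4] = (0+4)%6 = 4 → [9, 1, 1, 4, 4, 6, 4]
j=5: xs[5] = (6+4)%6 = 4 → [9, 1, 1, 4, 4, 4, 4]
j=6: xs[6] = (4+4)%6 = 2 → [9, 1, 1, 4, 4, 4, 2]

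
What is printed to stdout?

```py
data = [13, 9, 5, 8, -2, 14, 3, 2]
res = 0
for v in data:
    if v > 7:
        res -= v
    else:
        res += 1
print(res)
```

-40

v=13: >7, res = 0-13 = -13
v=9: >7, res = (-13)-9 = -22
v=5: not >7, res = (-22)+1 = -21
v=8: >7, res = (-21)-8 = -29
v=-2: not >7, res = (-29)+1 = -28
v=14: >7, res = (-28)-14 = -42
v=3: not >7, res = (-42)+1 = -41
v=2: not >7, res = (-41)+1 = -40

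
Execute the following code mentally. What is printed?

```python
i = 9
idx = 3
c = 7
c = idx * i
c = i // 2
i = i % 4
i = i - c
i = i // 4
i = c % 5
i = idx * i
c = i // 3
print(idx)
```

3

c = 3*9 = 27
c = 9//2 = 4
i = 9%4 = 1
i = 1-4 = -3
i = (-3)//4 = -1
i = 4%5 = 4
i = 3*4 = 12
c = 12//3 = 4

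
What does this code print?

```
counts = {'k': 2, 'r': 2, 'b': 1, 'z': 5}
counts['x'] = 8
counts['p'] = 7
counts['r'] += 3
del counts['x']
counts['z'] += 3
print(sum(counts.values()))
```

counts['x'] = 8 → {'k': 2, 'r': 2, 'b': 1, 'z': 5, 'x': 8}
counts['p'] = 7 → {'k': 2, 'r': 2, 'b': 1, 'z': 5, 'x': 8, 'p': 7}
counts['r'] = 2+3 = 5 → {'k': 2, 'r': 5, 'b': 1, 'z': 5, 'x': 8, 'p': 7}
del 'x' → {'k': 2, 'r': 5, 'b': 1, 'z': 5, 'p': 7}
counts['z'] = 5+3 = 8 → {'k': 2, 'r': 5, 'b': 1, 'z': 8, 'p': 7}
sum of values = 23

23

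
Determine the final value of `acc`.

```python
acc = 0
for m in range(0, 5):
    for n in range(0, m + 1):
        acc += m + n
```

m=0,n=0: acc = 0+0 = 0
m=1,n=0: acc = 0+1 = 1
m=1,n=1: acc = 1+2 = 3
m=2,n=0: acc = 3+2 = 5
m=2,n=1: acc = 5+3 = 8
m=2,n=2: acc = 8+4 = 12
m=3,n=0: acc = 12+3 = 15
m=3,n=1: acc = 15+4 = 19
m=3,n=2: acc = 19+5 = 24
m=3,n=3: acc = 24+6 = 30
m=4,n=0: acc = 30+4 = 34
m=4,n=1: acc = 34+5 = 39
m=4,n=2: acc = 39+6 = 45
m=4,n=3: acc = 45+7 = 52
m=4,n=4: acc = 52+8 = 60

60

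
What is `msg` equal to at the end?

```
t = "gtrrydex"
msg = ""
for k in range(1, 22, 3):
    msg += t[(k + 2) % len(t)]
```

k=1: add t[3]='r' → 'r'
k=4: add t[6]='e' → 're'
k=7: add t[1]='t' → 'ret'
k=10: add t[4]='y' → 'rety'
k=13: add t[7]='x' → 'retyx'
k=16: add t[2]='r' → 'retyxr'
k=19: add t[5]='d' → 'retyxrd'

'retyxrd'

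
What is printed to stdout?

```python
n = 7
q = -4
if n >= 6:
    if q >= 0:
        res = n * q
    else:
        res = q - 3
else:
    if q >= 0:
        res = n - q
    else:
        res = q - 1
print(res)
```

n=7, q=-4
n >= 6 is True; q >= 0 is False
→ res = q - 3 = -7

-7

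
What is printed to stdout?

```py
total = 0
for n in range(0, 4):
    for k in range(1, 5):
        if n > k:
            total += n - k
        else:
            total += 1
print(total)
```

17

n=0,k=1: not 0>1, total = 0+1 = 1
n=0,k=2: not 0>2, total = 1+1 = 2
n=0,k=3: not 0>3, total = 2+1 = 3
n=0,k=4: not 0>4, total = 3+1 = 4
n=1,k=1: not 1>1, total = 4+1 = 5
n=1,k=2: not 1>2, total = 5+1 = 6
n=1,k=3: not 1>3, total = 6+1 = 7
n=1,k=4: not 1>4, total = 7+1 = 8
n=2,k=1: 2>1, total = 8+1 = 9
n=2,k=2: not 2>2, total = 9+1 = 10
n=2,k=3: not 2>3, total = 10+1 = 11
n=2,k=4: not 2>4, total = 11+1 = 12
n=3,k=1: 3>1, total = 12+2 = 14
n=3,k=2: 3>2, total = 14+1 = 15
n=3,k=3: not 3>3, total = 15+1 = 16
n=3,k=4: not 3>4, total = 16+1 = 17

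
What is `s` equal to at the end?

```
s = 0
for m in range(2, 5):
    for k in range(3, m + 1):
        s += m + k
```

21

m=3,k=3: s = 0+6 = 6
m=4,k=3: s = 6+7 = 13
m=4,k=4: s = 13+8 = 21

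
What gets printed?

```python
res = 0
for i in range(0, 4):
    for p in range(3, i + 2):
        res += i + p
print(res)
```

18

i=2,p=3: res = 0+5 = 5
i=3,p=3: res = 5+6 = 11
i=3,p=4: res = 11+7 = 18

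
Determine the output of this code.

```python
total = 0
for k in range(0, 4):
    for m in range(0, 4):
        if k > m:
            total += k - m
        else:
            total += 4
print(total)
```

k=0,m=0: not 0>0, total = 0+4 = 4
k=0,m=1: not 0>1, total = 4+4 = 8
k=0,m=2: not 0>2, total = 8+4 = 12
k=0,m=3: not 0>3, total = 12+4 = 16
k=1,m=0: 1>0, total = 16+1 = 17
k=1,m=1: not 1>1, total = 17+4 = 21
k=1,m=2: not 1>2, total = 21+4 = 25
k=1,m=3: not 1>3, total = 25+4 = 29
k=2,m=0: 2>0, total = 29+2 = 31
k=2,m=1: 2>1, total = 31+1 = 32
k=2,m=2: not 2>2, total = 32+4 = 36
k=2,m=3: not 2>3, total = 36+4 = 40
k=3,m=0: 3>0, total = 40+3 = 43
k=3,m=1: 3>1, total = 43+2 = 45
k=3,m=2: 3>2, total = 45+1 = 46
k=3,m=3: not 3>3, total = 46+4 = 50

50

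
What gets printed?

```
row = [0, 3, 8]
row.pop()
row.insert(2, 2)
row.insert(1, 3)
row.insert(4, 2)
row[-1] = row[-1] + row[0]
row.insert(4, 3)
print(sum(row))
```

13

pop() removes 8 → [0, 3]
insert 2 at 2 → [0, 3, 2]
insert 3 at 1 → [0, 3, 3, 2]
insert 2 at 4 → [0, 3, 3, 2, 2]
row[-1] = row[-1]+row[0] = 2+0 = 2 → [0, 3, 3, 2, 2]
insert 3 at 4 → [0, 3, 3, 2, 3, 2]
sum = 13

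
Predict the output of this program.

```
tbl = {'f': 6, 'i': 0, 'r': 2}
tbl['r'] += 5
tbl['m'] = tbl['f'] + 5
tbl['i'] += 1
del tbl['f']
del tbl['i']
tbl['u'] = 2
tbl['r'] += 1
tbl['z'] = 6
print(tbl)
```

tbl['r'] = 2+5 = 7 → {'f': 6, 'i': 0, 'r': 7}
tbl['m'] = tbl['f']+5 = 11 → {'f': 6, 'i': 0, 'r': 7, 'm': 11}
tbl['i'] = 0+1 = 1 → {'f': 6, 'i': 1, 'r': 7, 'm': 11}
del 'f' → {'i': 1, 'r': 7, 'm': 11}
del 'i' → {'r': 7, 'm': 11}
tbl['u'] = 2 → {'r': 7, 'm': 11, 'u': 2}
tbl['r'] = 7+1 = 8 → {'r': 8, 'm': 11, 'u': 2}
tbl['z'] = 6 → {'r': 8, 'm': 11, 'u': 2, 'z': 6}

{'r': 8, 'm': 11, 'u': 2, 'z': 6}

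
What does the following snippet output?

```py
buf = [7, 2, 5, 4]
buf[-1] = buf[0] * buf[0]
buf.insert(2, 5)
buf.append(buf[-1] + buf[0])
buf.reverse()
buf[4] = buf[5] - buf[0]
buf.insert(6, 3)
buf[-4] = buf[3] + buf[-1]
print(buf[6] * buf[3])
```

24

buf[-1] = buf[0]*buf[0] = 7*7 = 49 → [7, 2, 5, 49]
insert 5 at 2 → [7, 2, 5, 5, 49]
append buf[-1]+buf[0] = 49+7 = 56 → [7, 2, 5, 5, 49, 56]
reverse → [56, 49, 5, 5, 2, 7]
buf[4] = buf[5]-buf[0] = 7-56 = -49 → [56, 49, 5, 5, -49, 7]
insert 3 at 6 → [56, 49, 5, 5, -49, 7, 3]
buf[-4] = buf[3]+buf[-1] = 5+3 = 8 → [56, 49, 5, 8, -49, 7, 3]
buf[6]*buf[3] = 3*8 = 24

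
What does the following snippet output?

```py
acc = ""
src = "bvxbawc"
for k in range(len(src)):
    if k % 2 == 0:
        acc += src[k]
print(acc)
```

k=0: add 'b' → 'b'
k=1: skip
k=2: add 'x' → 'bx'
k=3: skip
k=4: add 'a' → 'bxa'
k=5: skip
k=6: add 'c' → 'bxac'

bxac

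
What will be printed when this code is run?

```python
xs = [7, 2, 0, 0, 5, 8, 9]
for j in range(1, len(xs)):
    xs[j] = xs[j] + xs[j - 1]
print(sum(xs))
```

j=1: xs[1] = 2+7 = 9 → [7, 9, 0, 0, 5, 8, 9]
j=2: xs[2] = 0+9 = 9 → [7, 9, 9, 0, 5, 8, 9]
j=3: xs[3] = 0+9 = 9 → [7, 9, 9, 9, 5, 8, 9]
j=4: xs[4] = 5+9 = 14 → [7, 9, 9, 9, 14, 8, 9]
j=5: xs[5] = 8+14 = 22 → [7, 9, 9, 9, 14, 22, 9]
j=6: xs[6] = 9+22 = 31 → [7, 9, 9, 9, 14, 22, 31]
sum = 101

101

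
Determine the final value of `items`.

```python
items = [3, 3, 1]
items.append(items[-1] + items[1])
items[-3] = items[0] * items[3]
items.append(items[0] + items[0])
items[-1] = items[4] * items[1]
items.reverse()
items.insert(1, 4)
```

append items[-1]+items[1] = 1+3 = 4 → [3, 3, 1, 4]
items[-3] = items[0]*items[3] = 3*4 = 12 → [3, 12, 1, 4]
append items[0]+items[0] = 3+3 = 6 → [3, 12, 1, 4, 6]
items[-1] = items[4]*items[1] = 6*12 = 72 → [3, 12, 1, 4, 72]
reverse → [72, 4, 1, 12, 3]
insert 4 at 1 → [72, 4, 4, 1, 12, 3]

[72, 4, 4, 1, 12, 3]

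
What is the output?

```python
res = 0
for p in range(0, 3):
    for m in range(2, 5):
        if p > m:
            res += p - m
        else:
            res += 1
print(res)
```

p=0,m=2: not 0>2, res = 0+1 = 1
p=0,m=3: not 0>3, res = 1+1 = 2
p=0,m=4: not 0>4, res = 2+1 = 3
p=1,m=2: not 1>2, res = 3+1 = 4
p=1,m=3: not 1>3, res = 4+1 = 5
p=1,m=4: not 1>4, res = 5+1 = 6
p=2,m=2: not 2>2, res = 6+1 = 7
p=2,m=3: not 2>3, res = 7+1 = 8
p=2,m=4: not 2>4, res = 8+1 = 9

9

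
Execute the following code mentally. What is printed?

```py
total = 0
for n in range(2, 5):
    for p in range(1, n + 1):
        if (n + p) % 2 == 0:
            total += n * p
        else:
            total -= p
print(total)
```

33

n=2,p=1: odd sum, total = 0-1 = -1
n=2,p=2: even sum, total = (-1)+4 = 3
n=3,p=1: even sum, total = 3+3 = 6
n=3,p=2: odd sum, total = 6-2 = 4
n=3,p=3: even sum, total = 4+9 = 13
n=4,p=1: odd sum, total = 13-1 = 12
n=4,p=2: even sum, total = 12+8 = 20
n=4,p=3: odd sum, total = 20-3 = 17
n=4,p=4: even sum, total = 17+16 = 33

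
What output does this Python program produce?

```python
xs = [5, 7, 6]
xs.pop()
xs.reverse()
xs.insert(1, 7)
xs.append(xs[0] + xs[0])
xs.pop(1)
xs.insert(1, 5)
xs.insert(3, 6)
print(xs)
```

pop() removes 6 → [5, 7]
reverse → [7, 5]
insert 7 at 1 → [7, 7, 5]
append xs[0]+xs[0] = 7+7 = 14 → [7, 7, 5, 14]
pop(1) removes 7 → [7, 5, 14]
insert 5 at 1 → [7, 5, 5, 14]
insert 6 at 3 → [7, 5, 5, 6, 14]

[7, 5, 5, 6, 14]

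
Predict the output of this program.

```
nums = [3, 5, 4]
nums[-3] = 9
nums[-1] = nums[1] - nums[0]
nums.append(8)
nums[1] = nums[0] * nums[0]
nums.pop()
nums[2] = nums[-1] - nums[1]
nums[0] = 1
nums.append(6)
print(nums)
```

[1, 81, -85, 6]

nums[-3] = 9 → [9, 5, 4]
nums[-1] = nums[1]-nums[0] = 5-9 = -4 → [9, 5, -4]
append 8 → [9, 5, -4, 8]
nums[1] = nums[0]*nums[0] = 9*9 = 81 → [9, 81, -4, 8]
pop() removes 8 → [9, 81, -4]
nums[2] = nums[-1]-nums[1] = (-4)-81 = -85 → [9, 81, -85]
nums[0] = 1 → [1, 81, -85]
append 6 → [1, 81, -85, 6]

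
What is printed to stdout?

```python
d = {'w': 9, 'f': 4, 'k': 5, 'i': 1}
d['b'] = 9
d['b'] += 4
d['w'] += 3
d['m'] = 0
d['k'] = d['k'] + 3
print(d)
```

{'w': 12, 'f': 4, 'k': 8, 'i': 1, 'b': 13, 'm': 0}

d['b'] = 9 → {'w': 9, 'f': 4, 'k': 5, 'i': 1, 'b': 9}
d['b'] = 9+4 = 13 → {'w': 9, 'f': 4, 'k': 5, 'i': 1, 'b': 13}
d['w'] = 9+3 = 12 → {'w': 12, 'f': 4, 'k': 5, 'i': 1, 'b': 13}
d['m'] = 0 → {'w': 12, 'f': 4, 'k': 5, 'i': 1, 'b': 13, 'm': 0}
d['k'] = d['k']+3 = 8 → {'w': 12, 'f': 4, 'k': 8, 'i': 1, 'b': 13, 'm': 0}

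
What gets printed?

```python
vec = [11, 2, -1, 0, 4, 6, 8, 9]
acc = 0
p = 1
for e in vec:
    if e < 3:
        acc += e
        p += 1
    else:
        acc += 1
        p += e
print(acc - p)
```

-36

e=11: not <3, acc = 0+1 = 1; p=12
e=2: <3, acc = 1+2 = 3; p=13
e=-1: <3, acc = 3+(-1) = 2; p=14
e=0: <3, acc = 2+0 = 2; p=15
e=4: not <3, acc = 2+1 = 3; p=19
e=6: not <3, acc = 3+1 = 4; p=25
e=8: not <3, acc = 4+1 = 5; p=33
e=9: not <3, acc = 5+1 = 6; p=42
acc-p = 6-42 = -36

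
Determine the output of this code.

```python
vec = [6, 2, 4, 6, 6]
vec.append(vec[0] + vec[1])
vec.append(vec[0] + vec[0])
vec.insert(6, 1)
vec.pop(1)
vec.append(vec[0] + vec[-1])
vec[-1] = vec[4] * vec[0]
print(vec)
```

[6, 4, 6, 6, 8, 1, 12, 48]

append vec[0]+vec[1] = 6+2 = 8 → [6, 2, 4, 6, 6, 8]
append vec[0]+vec[0] = 6+6 = 12 → [6, 2, 4, 6, 6, 8, 12]
insert 1 at 6 → [6, 2, 4, 6, 6, 8, 1, 12]
pop(1) removes 2 → [6, 4, 6, 6, 8, 1, 12]
append vec[0]+vec[-1] = 6+12 = 18 → [6, 4, 6, 6, 8, 1, 12, 18]
vec[-1] = vec[4]*vec[0] = 8*6 = 48 → [6, 4, 6, 6, 8, 1, 12, 48]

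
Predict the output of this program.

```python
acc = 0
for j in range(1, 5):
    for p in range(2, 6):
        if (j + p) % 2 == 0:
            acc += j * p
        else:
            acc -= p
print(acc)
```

40

j=1,p=2: odd sum, acc = 0-2 = -2
j=1,p=3: even sum, acc = (-2)+3 = 1
j=1,p=4: odd sum, acc = 1-4 = -3
j=1,p=5: even sum, acc = (-3)+5 = 2
j=2,p=2: even sum, acc = 2+4 = 6
j=2,p=3: odd sum, acc = 6-3 = 3
j=2,p=4: even sum, acc = 3+8 = 11
j=2,p=5: odd sum, acc = 11-5 = 6
j=3,p=2: odd sum, acc = 6-2 = 4
j=3,p=3: even sum, acc = 4+9 = 13
j=3,p=4: odd sum, acc = 13-4 = 9
j=3,p=5: even sum, acc = 9+15 = 24
j=4,p=2: even sum, acc = 24+8 = 32
j=4,p=3: odd sum, acc = 32-3 = 29
j=4,p=4: even sum, acc = 29+16 = 45
j=4,p=5: odd sum, acc = 45-5 = 40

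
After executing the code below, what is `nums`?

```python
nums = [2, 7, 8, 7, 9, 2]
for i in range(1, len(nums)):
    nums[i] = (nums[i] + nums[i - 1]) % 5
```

[2, 4, 2, 4, 3, 0]

i=1: nums[1] = (7+2)%5 = 4 → [2, 4, 8, 7, 9, 2]
i=2: nums[2] = (8+4)%5 = 2 → [2, 4, 2, 7, 9, 2]
i=3: nums[3] = (7+2)%5 = 4 → [2, 4, 2, 4, 9, 2]
i=4: nums[4] = (9+4)%5 = 3 → [2, 4, 2, 4, 3, 2]
i=5: nums[5] = (2+3)%5 = 0 → [2, 4, 2, 4, 3, 0]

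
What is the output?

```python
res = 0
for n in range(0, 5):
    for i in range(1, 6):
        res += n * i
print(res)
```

150

n=0,i=1: res = 0+0 = 0
n=0,i=2: res = 0+0 = 0
n=0,i=3: res = 0+0 = 0
n=0,i=4: res = 0+0 = 0
n=0,i=5: res = 0+0 = 0
n=1,i=1: res = 0+1 = 1
n=1,i=2: res = 1+2 = 3
n=1,i=3: res = 3+3 = 6
n=1,i=4: res = 6+4 = 10
n=1,i=5: res = 10+5 = 15
n=2,i=1: res = 15+2 = 17
n=2,i=2: res = 17+4 = 21
n=2,i=3: res = 21+6 = 27
n=2,i=4: res = 27+8 = 35
n=2,i=5: res = 35+10 = 45
n=3,i=1: res = 45+3 = 48
n=3,i=2: res = 48+6 = 54
n=3,i=3: res = 54+9 = 63
n=3,i=4: res = 63+12 = 75
n=3,i=5: res = 75+15 = 90
n=4,i=1: res = 90+4 = 94
n=4,i=2: res = 94+8 = 102
n=4,i=3: res = 102+12 = 114
n=4,i=4: res = 114+16 = 130
n=4,i=5: res = 130+20 = 150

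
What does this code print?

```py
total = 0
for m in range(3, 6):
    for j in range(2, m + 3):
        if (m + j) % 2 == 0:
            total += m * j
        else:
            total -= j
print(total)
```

m=3,j=2: odd sum, total = 0-2 = -2
m=3,j=3: even sum, total = (-2)+9 = 7
m=3,j=4: odd sum, total = 7-4 = 3
m=3,j=5: even sum, total = 3+15 = 18
m=4,j=2: even sum, total = 18+8 = 26
m=4,j=3: odd sum, total = 26-3 = 23
m=4,j=4: even sum, total = 23+16 = 39
m=4,j=5: odd sum, total = 39-5 = 34
m=4,j=6: even sum, total = 34+24 = 58
m=5,j=2: odd sum, total = 58-2 = 56
m=5,j=3: even sum, total = 56+15 = 71
m=5,j=4: odd sum, total = 71-4 = 67
m=5,j=5: even sum, total = 67+25 = 92
m=5,j=6: odd sum, total = 92-6 = 86
m=5,j=7: even sum, total = 86+35 = 121

121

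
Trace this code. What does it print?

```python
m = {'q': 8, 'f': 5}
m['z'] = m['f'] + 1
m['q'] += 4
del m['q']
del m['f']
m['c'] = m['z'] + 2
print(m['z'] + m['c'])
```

m['z'] = m['f']+1 = 6 → {'q': 8, 'f': 5, 'z': 6}
m['q'] = 8+4 = 12 → {'q': 12, 'f': 5, 'z': 6}
del 'q' → {'f': 5, 'z': 6}
del 'f' → {'z': 6}
m['c'] = m['z']+2 = 8 → {'z': 6, 'c': 8}
m['z']+m['c'] = 6+8 = 14

14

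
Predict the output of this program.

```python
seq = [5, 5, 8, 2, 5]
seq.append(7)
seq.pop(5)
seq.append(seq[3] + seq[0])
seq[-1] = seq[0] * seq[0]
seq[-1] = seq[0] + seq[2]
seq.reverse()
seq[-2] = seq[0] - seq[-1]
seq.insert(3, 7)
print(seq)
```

[13, 5, 2, 7, 8, 8, 5]

append 7 → [5, 5, 8, 2, 5, 7]
pop(5) removes 7 → [5, 5, 8, 2, 5]
append seq[3]+seq[0] = 2+5 = 7 → [5, 5, 8, 2, 5, 7]
seq[-1] = seq[0]*seq[0] = 5*5 = 25 → [5, 5, 8, 2, 5, 25]
seq[-1] = seq[0]+seq[2] = 5+8 = 13 → [5, 5, 8, 2, 5, 13]
reverse → [13, 5, 2, 8, 5, 5]
seq[-2] = seq[0]-seq[-1] = 13-5 = 8 → [13, 5, 2, 8, 8, 5]
insert 7 at 3 → [13, 5, 2, 7, 8, 8, 5]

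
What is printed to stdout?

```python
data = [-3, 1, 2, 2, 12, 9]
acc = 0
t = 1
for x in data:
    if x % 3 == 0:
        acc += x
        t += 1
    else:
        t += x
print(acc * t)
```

x=-3: %3==0, acc = 0+(-3) = -3; t=2
x=1: not %3==0; t=3
x=2: not %3==0; t=5
x=2: not %3==0; t=7
x=12: %3==0, acc = (-3)+12 = 9; t=8
x=9: %3==0, acc = 9+9 = 18; t=9
acc*t = 18*9 = 162

162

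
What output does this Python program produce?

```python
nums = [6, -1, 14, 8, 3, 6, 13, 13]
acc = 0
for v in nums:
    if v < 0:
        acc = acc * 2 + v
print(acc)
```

v=6: not <0
v=-1: <0, acc = 0*2+(-1) = -1
v=14: not <0
v=8: not <0
v=3: not <0
v=6: not <0
v=13: not <0
v=13: not <0

-1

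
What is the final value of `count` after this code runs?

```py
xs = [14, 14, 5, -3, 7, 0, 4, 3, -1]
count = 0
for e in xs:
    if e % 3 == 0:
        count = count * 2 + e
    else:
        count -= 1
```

-40

e=14: not %3==0, count = 0-1 = -1
e=14: not %3==0, count = (-1)-1 = -2
e=5: not %3==0, count = (-2)-1 = -3
e=-3: %3==0, count = (-3)*2+(-3) = -9
e=7: not %3==0, count = (-9)-1 = -10
e=0: %3==0, count = (-10)*2+0 = -20
e=4: not %3==0, count = (-20)-1 = -21
e=3: %3==0, count = (-21)*2+3 = -39
e=-1: not %3==0, count = (-39)-1 = -40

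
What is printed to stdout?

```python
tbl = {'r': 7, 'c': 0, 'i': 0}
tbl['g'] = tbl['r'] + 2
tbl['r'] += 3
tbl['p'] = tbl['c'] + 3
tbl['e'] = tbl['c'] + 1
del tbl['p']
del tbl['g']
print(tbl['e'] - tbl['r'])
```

tbl['g'] = tbl['r']+2 = 9 → {'r': 7, 'c': 0, 'i': 0, 'g': 9}
tbl['r'] = 7+3 = 10 → {'r': 10, 'c': 0, 'i': 0, 'g': 9}
tbl['p'] = tbl['c']+3 = 3 → {'r': 10, 'c': 0, 'i': 0, 'g': 9, 'p': 3}
tbl['e'] = tbl['c']+1 = 1 → {'r': 10, 'c': 0, 'i': 0, 'g': 9, 'p': 3, 'e': 1}
del 'p' → {'r': 10, 'c': 0, 'i': 0, 'g': 9, 'e': 1}
del 'g' → {'r': 10, 'c': 0, 'i': 0, 'e': 1}
tbl['e']-tbl['r'] = 1-10 = -9

-9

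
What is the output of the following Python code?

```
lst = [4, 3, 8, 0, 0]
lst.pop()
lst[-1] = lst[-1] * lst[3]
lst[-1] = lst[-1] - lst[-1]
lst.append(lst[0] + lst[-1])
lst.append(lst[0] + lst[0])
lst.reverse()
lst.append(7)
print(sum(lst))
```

pop() removes 0 → [4, 3, 8, 0]
lst[-1] = lst[-1]*lst[3] = 0*0 = 0 → [4, 3, 8, 0]
lst[-1] = lst[-1]-lst[-1] = 0-0 = 0 → [4, 3, 8, 0]
append lst[0]+lst[-1] = 4+0 = 4 → [4, 3, 8, 0, 4]
append lst[0]+lst[0] = 4+4 = 8 → [4, 3, 8, 0, 4, 8]
reverse → [8, 4, 0, 8, 3, 4]
append 7 → [8, 4, 0, 8, 3, 4, 7]
sum = 34

34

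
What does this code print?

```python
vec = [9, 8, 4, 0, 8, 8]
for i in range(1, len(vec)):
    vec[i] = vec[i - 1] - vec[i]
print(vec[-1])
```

i=1: vec[1] = 9-8 = 1 → [9, 1, 4, 0, 8, 8]
i=2: vec[2] = 1-4 = -3 → [9, 1, -3, 0, 8, 8]
i=3: vec[3] = (-3)-0 = -3 → [9, 1, -3, -3, 8, 8]
i=4: vec[4] = (-3)-8 = -11 → [9, 1, -3, -3, -11, 8]
i=5: vec[5] = (-11)-8 = -19 → [9, 1, -3, -3, -11, -19]

-19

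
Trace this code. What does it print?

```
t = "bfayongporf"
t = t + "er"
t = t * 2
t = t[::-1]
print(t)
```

+ 'er' → 'bfayongporfer'
repeat ×2 → 'bfayongporferbfayongporfer'
reverse → 'refropgnoyafbrefropgnoyafb'

refropgnoyafbrefropgnoyafb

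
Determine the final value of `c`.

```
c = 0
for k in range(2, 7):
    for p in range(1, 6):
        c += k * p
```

k=2,p=1: c = 0+2 = 2
k=2,p=2: c = 2+4 = 6
k=2,p=3: c = 6+6 = 12
k=2,p=4: c = 12+8 = 20
k=2,p=5: c = 20+10 = 30
k=3,p=1: c = 30+3 = 33
k=3,p=2: c = 33+6 = 39
k=3,p=3: c = 39+9 = 48
k=3,p=4: c = 48+12 = 60
k=3,p=5: c = 60+15 = 75
k=4,p=1: c = 75+4 = 79
k=4,p=2: c = 79+8 = 87
k=4,p=3: c = 87+12 = 99
k=4,p=4: c = 99+16 = 115
k=4,p=5: c = 115+20 = 135
k=5,p=1: c = 135+5 = 140
k=5,p=2: c = 140+10 = 150
k=5,p=3: c = 150+15 = 165
k=5,p=4: c = 165+20 = 185
k=5,p=5: c = 185+25 = 210
k=6,p=1: c = 210+6 = 216
k=6,p=2: c = 216+12 = 228
k=6,p=3: c = 228+18 = 246
k=6,p=4: c = 246+24 = 270
k=6,p=5: c = 270+30 = 300

300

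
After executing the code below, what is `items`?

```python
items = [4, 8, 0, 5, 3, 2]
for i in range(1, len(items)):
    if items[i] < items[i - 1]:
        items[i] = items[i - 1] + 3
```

i=1: 8>=4, unchanged → [4, 8, 0, 5, 3, 2]
i=2: 0<8, items[2] = 8+3 = 11 → [4, 8, 11, 5, 3, 2]
i=3: 5<11, items[3] = 11+3 = 14 → [4, 8, 11, 14, 3, 2]
i=4: 3<14, items[4] = 14+3 = 17 → [4, 8, 11, 14, 17, 2]
i=5: 2<17, items[5] = 17+3 = 20 → [4, 8, 11, 14, 17, 20]

[4, 8, 11, 14, 17, 20]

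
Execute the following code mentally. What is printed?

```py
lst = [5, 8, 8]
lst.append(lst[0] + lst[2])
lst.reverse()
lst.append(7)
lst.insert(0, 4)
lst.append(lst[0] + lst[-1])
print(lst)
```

append lst[0]+lst[2] = 5+8 = 13 → [5, 8, 8, 13]
reverse → [13, 8, 8, 5]
append 7 → [13, 8, 8, 5, 7]
insert 4 at 0 → [4, 13, 8, 8, 5, 7]
append lst[0]+lst[-1] = 4+7 = 11 → [4, 13, 8, 8, 5, 7, 11]

[4, 13, 8, 8, 5, 7, 11]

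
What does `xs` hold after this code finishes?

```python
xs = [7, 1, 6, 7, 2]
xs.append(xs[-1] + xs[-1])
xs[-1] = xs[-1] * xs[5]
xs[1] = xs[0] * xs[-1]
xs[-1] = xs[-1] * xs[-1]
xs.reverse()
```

append xs[-1]+xs[-1] = 2+2 = 4 → [7, 1, 6, 7, 2, 4]
xs[-1] = xs[-1]*xs[5] = 4*4 = 16 → [7, 1, 6, 7, 2, 16]
xs[1] = xs[0]*xs[-1] = 7*16 = 112 → [7, 112, 6, 7, 2, 16]
xs[-1] = xs[-1]*xs[-1] = 16*16 = 256 → [7, 112, 6, 7, 2, 256]
reverse → [256, 2, 7, 6, 112, 7]

[256, 2, 7, 6, 112, 7]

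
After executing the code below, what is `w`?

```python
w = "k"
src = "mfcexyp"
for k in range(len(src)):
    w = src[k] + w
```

'pyxecfmk'

k=0: prepend 'm' → 'mk'
k=1: prepend 'f' → 'fmk'
k=2: prepend 'c' → 'cfmk'
k=3: prepend 'e' → 'ecfmk'
k=4: prepend 'x' → 'xecfmk'
k=5: prepend 'y' → 'yxecfmk'
k=6: prepend 'p' → 'pyxecfmk'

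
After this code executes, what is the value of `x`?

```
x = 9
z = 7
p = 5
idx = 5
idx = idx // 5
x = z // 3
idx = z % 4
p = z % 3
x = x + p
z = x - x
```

idx = 5//5 = 1
x = 7//3 = 2
idx = 7%4 = 3
p = 7%3 = 1
x = 2+1 = 3
z = 3-3 = 0

3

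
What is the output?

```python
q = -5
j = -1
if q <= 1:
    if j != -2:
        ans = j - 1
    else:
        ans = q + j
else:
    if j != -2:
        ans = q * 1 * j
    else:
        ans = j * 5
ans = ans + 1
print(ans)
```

q=-5, j=-1
q <= 1 is True; j != -2 is True
→ ans = j - 1 = -2
ans = (-2)+1 = -1

-1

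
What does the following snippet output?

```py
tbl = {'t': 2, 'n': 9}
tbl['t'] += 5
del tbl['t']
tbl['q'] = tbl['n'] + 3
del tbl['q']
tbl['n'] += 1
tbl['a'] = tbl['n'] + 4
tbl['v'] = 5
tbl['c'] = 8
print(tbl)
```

{'n': 10, 'a': 14, 'v': 5, 'c': 8}

tbl['t'] = 2+5 = 7 → {'t': 7, 'n': 9}
del 't' → {'n': 9}
tbl['q'] = tbl['n']+3 = 12 → {'n': 9, 'q': 12}
del 'q' → {'n': 9}
tbl['n'] = 9+1 = 10 → {'n': 10}
tbl['a'] = tbl['n']+4 = 14 → {'n': 10, 'a': 14}
tbl['v'] = 5 → {'n': 10, 'a': 14, 'v': 5}
tbl['c'] = 8 → {'n': 10, 'a': 14, 'v': 5, 'c': 8}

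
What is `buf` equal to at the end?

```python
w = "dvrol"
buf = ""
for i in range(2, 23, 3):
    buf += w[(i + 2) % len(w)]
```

i=2: add w[4]='l' → 'l'
i=5: add w[2]='r' → 'lr'
i=8: add w[0]='d' → 'lrd'
i=11: add w[3]='o' → 'lrdo'
i=14: add w[1]='v' → 'lrdov'
i=17: add w[4]='l' → 'lrdovl'
i=20: add w[2]='r' → 'lrdovlr'

'lrdovlr'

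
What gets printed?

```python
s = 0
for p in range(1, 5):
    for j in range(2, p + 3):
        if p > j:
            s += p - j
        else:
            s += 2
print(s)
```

26

p=1,j=2: not 1>2, s = 0+2 = 2
p=1,j=3: not 1>3, s = 2+2 = 4
p=2,j=2: not 2>2, s = 4+2 = 6
p=2,j=3: not 2>3, s = 6+2 = 8
p=2,j=4: not 2>4, s = 8+2 = 10
p=3,j=2: 3>2, s = 10+1 = 11
p=3,j=3: not 3>3, s = 11+2 = 13
p=3,j=4: not 3>4, s = 13+2 = 15
p=3,j=5: not 3>5, s = 15+2 = 17
p=4,j=2: 4>2, s = 17+2 = 19
p=4,j=3: 4>3, s = 19+1 = 20
p=4,j=4: not 4>4, s = 20+2 = 22
p=4,j=5: not 4>5, s = 22+2 = 24
p=4,j=6: not 4>6, s = 24+2 = 26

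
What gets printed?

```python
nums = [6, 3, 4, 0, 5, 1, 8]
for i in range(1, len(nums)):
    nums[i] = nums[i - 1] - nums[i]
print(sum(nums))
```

i=1: nums[1] = 6-3 = 3 → [6, 3, 4, 0, 5, 1, 8]
i=2: nums[2] = 3-4 = -1 → [6, 3, -1, 0, 5, 1, 8]
i=3: nums[3] = (-1)-0 = -1 → [6, 3, -1, -1, 5, 1, 8]
i=4: nums[4] = (-1)-5 = -6 → [6, 3, -1, -1, -6, 1, 8]
i=5: nums[5] = (-6)-1 = -7 → [6, 3, -1, -1, -6, -7, 8]
i=6: nums[6] = (-7)-8 = -15 → [6, 3, -1, -1, -6, -7, -15]
sum = -21

-21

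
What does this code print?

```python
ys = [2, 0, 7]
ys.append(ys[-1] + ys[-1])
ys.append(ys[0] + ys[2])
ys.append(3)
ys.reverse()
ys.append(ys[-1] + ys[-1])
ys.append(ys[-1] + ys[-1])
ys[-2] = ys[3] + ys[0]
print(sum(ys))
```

53

append ys[-1]+ys[-1] = 7+7 = 14 → [2, 0, 7, 14]
append ys[0]+ys[2] = 2+7 = 9 → [2, 0, 7, 14, 9]
append 3 → [2, 0, 7, 14, 9, 3]
reverse → [3, 9, 14, 7, 0, 2]
append ys[-1]+ys[-1] = 2+2 = 4 → [3, 9, 14, 7, 0, 2, 4]
append ys[-1]+ys[-1] = 4+4 = 8 → [3, 9, 14, 7, 0, 2, 4, 8]
ys[-2] = ys[3]+ys[0] = 7+3 = 10 → [3, 9, 14, 7, 0, 2, 10, 8]
sum = 53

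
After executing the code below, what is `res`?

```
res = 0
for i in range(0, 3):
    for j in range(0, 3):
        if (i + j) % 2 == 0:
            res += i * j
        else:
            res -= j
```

i=0,j=0: even sum, res = 0+0 = 0
i=0,j=1: odd sum, res = 0-1 = -1
i=0,j=2: even sum, res = (-1)+0 = -1
i=1,j=0: odd sum, res = (-1)-0 = -1
i=1,j=1: even sum, res = (-1)+1 = 0
i=1,j=2: odd sum, res = 0-2 = -2
i=2,j=0: even sum, res = (-2)+0 = -2
i=2,j=1: odd sum, res = (-2)-1 = -3
i=2,j=2: even sum, res = (-3)+4 = 1

1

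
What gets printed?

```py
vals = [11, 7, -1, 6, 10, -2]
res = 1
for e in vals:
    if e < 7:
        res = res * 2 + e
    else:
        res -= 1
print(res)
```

e=11: not <7, res = 1-1 = 0
e=7: not <7, res = 0-1 = -1
e=-1: <7, res = (-1)*2+(-1) = -3
e=6: <7, res = (-3)*2+6 = 0
e=10: not <7, res = 0-1 = -1
e=-2: <7, res = (-1)*2+(-2) = -4

-4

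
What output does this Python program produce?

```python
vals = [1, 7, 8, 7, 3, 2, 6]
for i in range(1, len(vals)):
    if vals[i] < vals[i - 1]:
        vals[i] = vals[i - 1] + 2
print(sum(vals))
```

i=1: 7>=1, unchanged → [1, 7, 8, 7, 3, 2, 6]
i=2: 8>=7, unchanged → [1, 7, 8, 7, 3, 2, 6]
i=3: 7<8, vals[3] = 8+2 = 10 → [1, 7, 8, 10, 3, 2, 6]
i=4: 3<10, vals[4] = 10+2 = 12 → [1, 7, 8, 10, 12, 2, 6]
i=5: 2<12, vals[5] = 12+2 = 14 → [1, 7, 8, 10, 12, 14, 6]
i=6: 6<14, vals[6] = 14+2 = 16 → [1, 7, 8, 10, 12, 14, 16]
sum = 68

68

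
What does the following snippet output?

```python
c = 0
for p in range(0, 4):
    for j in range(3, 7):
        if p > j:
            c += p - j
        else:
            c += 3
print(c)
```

48

p=0,j=3: not 0>3, c = 0+3 = 3
p=0,j=4: not 0>4, c = 3+3 = 6
p=0,j=5: not 0>5, c = 6+3 = 9
p=0,j=6: not 0>6, c = 9+3 = 12
p=1,j=3: not 1>3, c = 12+3 = 15
p=1,j=4: not 1>4, c = 15+3 = 18
p=1,j=5: not 1>5, c = 18+3 = 21
p=1,j=6: not 1>6, c = 21+3 = 24
p=2,j=3: not 2>3, c = 24+3 = 27
p=2,j=4: not 2>4, c = 27+3 = 30
p=2,j=5: not 2>5, c = 30+3 = 33
p=2,j=6: not 2>6, c = 33+3 = 36
p=3,j=3: not 3>3, c = 36+3 = 39
p=3,j=4: not 3>4, c = 39+3 = 42
p=3,j=5: not 3>5, c = 42+3 = 45
p=3,j=6: not 3>6, c = 45+3 = 48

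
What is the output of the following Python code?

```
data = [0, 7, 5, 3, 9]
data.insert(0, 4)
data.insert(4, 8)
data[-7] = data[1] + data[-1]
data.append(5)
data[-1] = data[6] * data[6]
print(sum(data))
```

122

insert 4 at 0 → [4, 0, 7, 5, 3, 9]
insert 8 at 4 → [4, 0, 7, 5, 8, 3, 9]
data[-7] = data[1]+data[-1] = 0+9 = 9 → [9, 0, 7, 5, 8, 3, 9]
append 5 → [9, 0, 7, 5, 8, 3, 9, 5]
data[-1] = data[6]*data[6] = 9*9 = 81 → [9, 0, 7, 5, 8, 3, 9, 81]
sum = 122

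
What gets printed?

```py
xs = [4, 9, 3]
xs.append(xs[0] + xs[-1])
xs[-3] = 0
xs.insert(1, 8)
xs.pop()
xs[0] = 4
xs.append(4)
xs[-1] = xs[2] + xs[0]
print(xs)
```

[4, 8, 0, 3, 4]

append xs[0]+xs[-1] = 4+3 = 7 → [4, 9, 3, 7]
xs[-3] = 0 → [4, 0, 3, 7]
insert 8 at 1 → [4, 8, 0, 3, 7]
pop() removes 7 → [4, 8, 0, 3]
xs[0] = 4 → [4, 8, 0, 3]
append 4 → [4, 8, 0, 3, 4]
xs[-1] = xs[2]+xs[0] = 0+4 = 4 → [4, 8, 0, 3, 4]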